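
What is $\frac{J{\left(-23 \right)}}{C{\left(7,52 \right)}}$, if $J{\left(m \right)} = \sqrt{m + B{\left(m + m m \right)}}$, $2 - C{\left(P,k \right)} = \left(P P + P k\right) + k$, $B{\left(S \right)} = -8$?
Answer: $- \frac{i \sqrt{31}}{463} \approx - 0.012025 i$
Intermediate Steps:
$C{\left(P,k \right)} = 2 - k - P^{2} - P k$ ($C{\left(P,k \right)} = 2 - \left(\left(P P + P k\right) + k\right) = 2 - \left(\left(P^{2} + P k\right) + k\right) = 2 - \left(k + P^{2} + P k\right) = 2 - k - P^{2} - P k$)
$J{\left(m \right)} = \sqrt{-8 + m}$ ($J{\left(m \right)} = \sqrt{m - 8} = \sqrt{-8 + m}$)
$\frac{J{\left(-23 \right)}}{C{\left(7,52 \right)}} = \frac{\sqrt{-8 - 23}}{2 - 52 - 7^{2} - 7 \cdot 52} = \frac{\sqrt{-31}}{2 - 52 - 49 - 364} = \frac{i \sqrt{31}}{2 - 52 - 49 - 364} = \frac{i \sqrt{31}}{-463} = i \sqrt{31} \left(- \frac{1}{463}\right) = - \frac{i \sqrt{31}}{463}$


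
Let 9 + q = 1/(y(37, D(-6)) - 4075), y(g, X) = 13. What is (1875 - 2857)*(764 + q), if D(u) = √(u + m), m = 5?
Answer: -1505803219/2031 ≈ -7.4141e+5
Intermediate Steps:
D(u) = √(5 + u) (D(u) = √(u + 5) = √(5 + u))
q = -36559/4062 (q = -9 + 1/(13 - 4075) = -9 + 1/(-4062) = -9 - 1/4062 = -36559/4062 ≈ -9.0002)
(1875 - 2857)*(764 + q) = (1875 - 2857)*(764 - 36559/4062) = -982*3066809/4062 = -1505803219/2031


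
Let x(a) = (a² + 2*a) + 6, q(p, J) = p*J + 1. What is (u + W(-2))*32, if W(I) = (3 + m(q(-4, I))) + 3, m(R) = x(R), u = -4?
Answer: 3424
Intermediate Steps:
q(p, J) = 1 + J*p (q(p, J) = J*p + 1 = 1 + J*p)
x(a) = 6 + a² + 2*a
m(R) = 6 + R² + 2*R
W(I) = 14 + (1 - 4*I)² - 8*I (W(I) = (3 + (6 + (1 + I*(-4))² + 2*(1 + I*(-4)))) + 3 = (3 + (6 + (1 - 4*I)² + 2*(1 - 4*I))) + 3 = (3 + (6 + (1 - 4*I)² + (2 - 8*I))) + 3 = (3 + (8 + (1 - 4*I)² - 8*I)) + 3 = (11 + (1 - 4*I)² - 8*I) + 3 = 14 + (1 - 4*I)² - 8*I)
(u + W(-2))*32 = (-4 + (15 - 16*(-2) + 16*(-2)²))*32 = (-4 + (15 + 32 + 16*4))*32 = (-4 + (15 + 32 + 64))*32 = (-4 + 111)*32 = 107*32 = 3424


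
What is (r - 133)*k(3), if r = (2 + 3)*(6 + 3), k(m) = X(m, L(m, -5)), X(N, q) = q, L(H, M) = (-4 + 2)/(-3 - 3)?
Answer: -88/3 ≈ -29.333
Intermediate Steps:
L(H, M) = ⅓ (L(H, M) = -2/(-6) = -2*(-⅙) = ⅓)
k(m) = ⅓
r = 45 (r = 5*9 = 45)
(r - 133)*k(3) = (45 - 133)*(⅓) = -88*⅓ = -88/3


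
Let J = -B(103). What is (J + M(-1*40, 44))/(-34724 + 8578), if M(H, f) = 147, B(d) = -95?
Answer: -121/13073 ≈ -0.0092557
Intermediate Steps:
J = 95 (J = -1*(-95) = 95)
(J + M(-1*40, 44))/(-34724 + 8578) = (95 + 147)/(-34724 + 8578) = 242/(-26146) = 242*(-1/26146) = -121/13073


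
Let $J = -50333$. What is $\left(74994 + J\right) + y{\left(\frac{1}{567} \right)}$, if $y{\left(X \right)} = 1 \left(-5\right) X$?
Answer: $\frac{13982782}{567} \approx 24661.0$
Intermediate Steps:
$y{\left(X \right)} = - 5 X$
$\left(74994 + J\right) + y{\left(\frac{1}{567} \right)} = \left(74994 - 50333\right) - \frac{5}{567} = 24661 - \frac{5}{567} = \frac{13982782}{567}$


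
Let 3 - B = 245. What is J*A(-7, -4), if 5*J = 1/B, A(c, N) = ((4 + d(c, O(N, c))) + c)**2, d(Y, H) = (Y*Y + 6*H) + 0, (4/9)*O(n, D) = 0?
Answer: -1058/605 ≈ -1.7488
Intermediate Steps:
B = -242 (B = 3 - 1*245 = 3 - 245 = -242)
O(n, D) = 0 (O(n, D) = (9/4)*0 = 0)
d(Y, H) = Y**2 + 6*H (d(Y, H) = (Y**2 + 6*H) + 0 = Y**2 + 6*H)
A(c, N) = (4 + c + c**2)**2 (A(c, N) = ((4 + (c**2 + 6*0)) + c)**2 = ((4 + (c**2 + 0)) + c)**2 = ((4 + c**2) + c)**2 = (4 + c + c**2)**2)
J = -1/1210 (J = (1/5)/(-242) = (1/5)*(-1/242) = -1/1210 ≈ -0.00082645)
J*A(-7, -4) = -(4 - 7 + (-7)**2)**2/1210 = -(4 - 7 + 49)**2/1210 = -1/1210*46**2 = -1/1210*2116 = -1058/605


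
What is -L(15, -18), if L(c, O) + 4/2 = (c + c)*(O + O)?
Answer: 1082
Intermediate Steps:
L(c, O) = -2 + 4*O*c (L(c, O) = -2 + (c + c)*(O + O) = -2 + (2*c)*(2*O) = -2 + 4*O*c)
-L(15, -18) = -(-2 + 4*(-18)*15) = -(-2 - 1080) = -1*(-1082) = 1082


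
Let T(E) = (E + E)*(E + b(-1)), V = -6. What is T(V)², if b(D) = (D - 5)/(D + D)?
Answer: 1296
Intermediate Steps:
b(D) = (-5 + D)/(2*D) (b(D) = (-5 + D)/((2*D)) = (-5 + D)*(1/(2*D)) = (-5 + D)/(2*D))
T(E) = 2*E*(3 + E) (T(E) = (E + E)*(E + (½)*(-5 - 1)/(-1)) = (2*E)*(E + (½)*(-1)*(-6)) = (2*E)*(E + 3) = (2*E)*(3 + E) = 2*E*(3 + E))
T(V)² = (2*(-6)*(3 - 6))² = (2*(-6)*(-3))² = 36² = 1296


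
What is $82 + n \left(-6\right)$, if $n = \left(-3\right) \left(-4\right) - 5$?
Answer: $40$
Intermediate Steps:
$n = 7$ ($n = 12 - 5 = 7$)
$82 + n \left(-6\right) = 82 + 7 \left(-6\right) = 82 - 42 = 40$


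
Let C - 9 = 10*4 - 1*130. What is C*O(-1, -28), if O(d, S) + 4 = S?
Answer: 2592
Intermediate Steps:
C = -81 (C = 9 + (10*4 - 1*130) = 9 + (40 - 130) = 9 - 90 = -81)
O(d, S) = -4 + S
C*O(-1, -28) = -81*(-4 - 28) = -81*(-32) = 2592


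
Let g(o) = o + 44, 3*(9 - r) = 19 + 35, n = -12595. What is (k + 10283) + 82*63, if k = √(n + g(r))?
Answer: 15449 + 4*I*√785 ≈ 15449.0 + 112.07*I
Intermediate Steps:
r = -9 (r = 9 - (19 + 35)/3 = 9 - ⅓*54 = 9 - 18 = -9)
g(o) = 44 + o
k = 4*I*√785 (k = √(-12595 + (44 - 9)) = √(-12595 + 35) = √(-12560) = 4*I*√785 ≈ 112.07*I)
(k + 10283) + 82*63 = (4*I*√785 + 10283) + 82*63 = (10283 + 4*I*√785) + 5166 = 15449 + 4*I*√785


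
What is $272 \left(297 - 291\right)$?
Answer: $1632$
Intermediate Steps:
$272 \left(297 - 291\right) = 272 \cdot 6 = 1632$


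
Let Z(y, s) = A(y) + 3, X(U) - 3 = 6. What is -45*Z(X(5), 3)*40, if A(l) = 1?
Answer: -7200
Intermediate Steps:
X(U) = 9 (X(U) = 3 + 6 = 9)
Z(y, s) = 4 (Z(y, s) = 1 + 3 = 4)
-45*Z(X(5), 3)*40 = -45*4*40 = -180*40 = -1*7200 = -7200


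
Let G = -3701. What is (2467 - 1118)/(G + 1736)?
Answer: -1349/1965 ≈ -0.68651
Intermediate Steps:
(2467 - 1118)/(G + 1736) = (2467 - 1118)/(-3701 + 1736) = 1349/(-1965) = 1349*(-1/1965) = -1349/1965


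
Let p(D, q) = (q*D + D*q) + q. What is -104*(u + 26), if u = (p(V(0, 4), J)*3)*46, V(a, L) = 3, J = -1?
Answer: 97760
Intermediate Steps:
p(D, q) = q + 2*D*q (p(D, q) = (D*q + D*q) + q = 2*D*q + q = q + 2*D*q)
u = -966 (u = (-(1 + 2*3)*3)*46 = (-(1 + 6)*3)*46 = (-1*7*3)*46 = -7*3*46 = -21*46 = -966)
-104*(u + 26) = -104*(-966 + 26) = -104*(-940) = 97760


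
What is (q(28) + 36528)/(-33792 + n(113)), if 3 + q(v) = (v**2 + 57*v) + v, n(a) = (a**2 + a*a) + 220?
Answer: -38933/8034 ≈ -4.8460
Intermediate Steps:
n(a) = 220 + 2*a**2 (n(a) = (a**2 + a**2) + 220 = 2*a**2 + 220 = 220 + 2*a**2)
q(v) = -3 + v**2 + 58*v (q(v) = -3 + ((v**2 + 57*v) + v) = -3 + (v**2 + 58*v) = -3 + v**2 + 58*v)
(q(28) + 36528)/(-33792 + n(113)) = ((-3 + 28**2 + 58*28) + 36528)/(-33792 + (220 + 2*113**2)) = ((-3 + 784 + 1624) + 36528)/(-33792 + (220 + 2*12769)) = (2405 + 36528)/(-33792 + (220 + 25538)) = 38933/(-33792 + 25758) = 38933/(-8034) = 38933*(-1/8034) = -38933/8034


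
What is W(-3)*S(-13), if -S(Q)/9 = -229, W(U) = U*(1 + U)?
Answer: 12366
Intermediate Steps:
S(Q) = 2061 (S(Q) = -9*(-229) = 2061)
W(-3)*S(-13) = -3*(1 - 3)*2061 = -3*(-2)*2061 = 6*2061 = 12366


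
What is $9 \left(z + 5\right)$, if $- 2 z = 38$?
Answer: $-126$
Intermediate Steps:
$z = -19$ ($z = \left(- \frac{1}{2}\right) 38 = -19$)
$9 \left(z + 5\right) = 9 \left(-19 + 5\right) = 9 \left(-14\right) = -126$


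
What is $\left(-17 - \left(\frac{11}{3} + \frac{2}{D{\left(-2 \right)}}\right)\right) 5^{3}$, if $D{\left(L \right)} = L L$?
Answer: $- \frac{15875}{6} \approx -2645.8$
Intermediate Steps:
$D{\left(L \right)} = L^{2}$
$\left(-17 - \left(\frac{11}{3} + \frac{2}{D{\left(-2 \right)}}\right)\right) 5^{3} = \left(-17 - \left(\frac{1}{2} + \frac{11}{3}\right)\right) 5^{3} = \left(-17 - \left(\frac{11}{3} + \frac{2}{4}\right)\right) 125 = \left(-17 - \frac{25}{6}\right) 125 = \left(- \frac{127}{6}\right) 125 = - \frac{15875}{6}$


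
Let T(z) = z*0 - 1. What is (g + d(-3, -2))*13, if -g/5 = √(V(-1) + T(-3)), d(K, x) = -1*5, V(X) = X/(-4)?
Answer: -65 - 65*I*√3/2 ≈ -65.0 - 56.292*I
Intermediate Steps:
T(z) = -1 (T(z) = 0 - 1 = -1)
V(X) = -X/4 (V(X) = X*(-¼) = -X/4)
d(K, x) = -5
g = -5*I*√3/2 (g = -5*√(-¼*(-1) - 1) = -5*√(¼ - 1) = -5*I*√3/2 ≈ -4.3301*I)
(g + d(-3, -2))*13 = (-5*I*√3/2 - 5)*13 = (-5 - 5*I*√3/2)*13 = -65 - 65*I*√3/2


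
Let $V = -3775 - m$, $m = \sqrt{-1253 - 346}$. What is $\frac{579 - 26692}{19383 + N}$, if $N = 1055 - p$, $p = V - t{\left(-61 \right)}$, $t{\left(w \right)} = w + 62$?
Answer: $- \frac{632300182}{586319395} + \frac{26113 i \sqrt{1599}}{586319395} \approx -1.0784 + 0.0017809 i$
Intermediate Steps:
$t{\left(w \right)} = 62 + w$
$m = i \sqrt{1599}$ ($m = \sqrt{-1599} = i \sqrt{1599} \approx 39.987 i$)
$V = -3775 - i \sqrt{1599} \approx -3775.0 - 39.987 i$
$p = -3776 - i \sqrt{1599}$ ($p = \left(-3775 - i \sqrt{1599}\right) - \left(62 - 61\right) = \left(-3775 - i \sqrt{1599}\right) - 1 = -3776 - i \sqrt{1599} \approx -3776.0 - 39.987 i$)
$N = 4831 + i \sqrt{1599}$ ($N = 1055 - \left(-3776 - i \sqrt{1599}\right) = 1055 + \left(3776 + i \sqrt{1599}\right) = 4831 + i \sqrt{1599} \approx 4831.0 + 39.987 i$)
$\frac{579 - 26692}{19383 + N} = \frac{579 - 26692}{19383 + \left(4831 + i \sqrt{1599}\right)} = - \frac{26113}{24214 + i \sqrt{1599}}$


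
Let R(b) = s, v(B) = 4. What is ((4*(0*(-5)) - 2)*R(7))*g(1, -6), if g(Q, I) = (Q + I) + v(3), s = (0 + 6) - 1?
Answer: 10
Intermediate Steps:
s = 5 (s = 6 - 1 = 5)
g(Q, I) = 4 + I + Q (g(Q, I) = (Q + I) + 4 = (I + Q) + 4 = 4 + I + Q)
R(b) = 5
((4*(0*(-5)) - 2)*R(7))*g(1, -6) = ((4*(0*(-5)) - 2)*5)*(4 - 6 + 1) = ((4*0 - 2)*5)*(-1) = ((0 - 2)*5)*(-1) = -2*5*(-1) = -10*(-1) = 10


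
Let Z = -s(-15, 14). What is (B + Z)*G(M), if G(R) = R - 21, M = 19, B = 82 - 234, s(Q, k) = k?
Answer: 332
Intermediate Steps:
B = -152
G(R) = -21 + R
Z = -14 (Z = -1*14 = -14)
(B + Z)*G(M) = (-152 - 14)*(-21 + 19) = -166*(-2) = 332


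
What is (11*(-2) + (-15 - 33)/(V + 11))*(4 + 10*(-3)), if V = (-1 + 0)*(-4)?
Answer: 3276/5 ≈ 655.20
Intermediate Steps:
V = 4 (V = -1*(-4) = 4)
(11*(-2) + (-15 - 33)/(V + 11))*(4 + 10*(-3)) = (11*(-2) + (-15 - 33)/(4 + 11))*(4 + 10*(-3)) = (-22 - 48/15)*(4 - 30) = (-22 - 48*1/15)*(-26) = (-22 - 16/5)*(-26) = -126/5*(-26) = 3276/5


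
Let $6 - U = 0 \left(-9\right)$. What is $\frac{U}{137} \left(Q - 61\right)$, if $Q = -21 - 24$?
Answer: $- \frac{636}{137} \approx -4.6423$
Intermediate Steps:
$Q = -45$
$U = 6$ ($U = 6 - 0 \left(-9\right) = 6 - 0 = 6 + 0 = 6$)
$\frac{U}{137} \left(Q - 61\right) = \frac{6}{137} \left(-45 - 61\right) = 6 \cdot \frac{1}{137} \left(-106\right) = \frac{6}{137} \left(-106\right) = - \frac{636}{137}$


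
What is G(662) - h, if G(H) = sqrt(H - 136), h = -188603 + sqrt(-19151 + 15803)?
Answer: 188603 + sqrt(526) - 6*I*sqrt(93) ≈ 1.8863e+5 - 57.862*I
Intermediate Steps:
h = -188603 + 6*I*sqrt(93) (h = -188603 + sqrt(-3348) = -188603 + 6*I*sqrt(93) ≈ -1.886e+5 + 57.862*I)
G(H) = sqrt(-136 + H)
G(662) - h = sqrt(-136 + 662) - (-188603 + 6*I*sqrt(93)) = sqrt(526) + (188603 - 6*I*sqrt(93)) = 188603 + sqrt(526) - 6*I*sqrt(93)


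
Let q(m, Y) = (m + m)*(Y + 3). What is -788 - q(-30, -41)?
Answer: -3068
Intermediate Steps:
q(m, Y) = 2*m*(3 + Y) (q(m, Y) = (2*m)*(3 + Y) = 2*m*(3 + Y))
-788 - q(-30, -41) = -788 - 2*(-30)*(3 - 41) = -788 - 2*(-30)*(-38) = -788 - 1*2280 = -788 - 2280 = -3068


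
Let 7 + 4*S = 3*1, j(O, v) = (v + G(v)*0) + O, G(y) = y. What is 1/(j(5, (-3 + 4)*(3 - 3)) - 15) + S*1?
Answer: -11/10 ≈ -1.1000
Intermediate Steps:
j(O, v) = O + v (j(O, v) = (v + v*0) + O = (v + 0) + O = v + O = O + v)
S = -1 (S = -7/4 + (3*1)/4 = -7/4 + (1/4)*3 = -7/4 + 3/4 = -1)
1/(j(5, (-3 + 4)*(3 - 3)) - 15) + S*1 = 1/((5 + (-3 + 4)*(3 - 3)) - 15) - 1*1 = 1/((5 + 1*0) - 15) - 1 = 1/((5 + 0) - 15) - 1 = 1/(5 - 15) - 1 = 1/(-10) - 1 = -1/10 - 1 = -11/10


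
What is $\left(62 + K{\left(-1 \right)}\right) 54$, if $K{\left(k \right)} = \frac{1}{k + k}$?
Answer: $3321$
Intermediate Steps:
$K{\left(k \right)} = \frac{1}{2 k}$
$\left(62 + K{\left(-1 \right)}\right) 54 = \left(62 + \frac{1}{2 \left(-1\right)}\right) 54 = \left(62 + \frac{1}{2} \left(-1\right)\right) 54 = \left(62 - \frac{1}{2}\right) 54 = \frac{123}{2} \cdot 54 = 3321$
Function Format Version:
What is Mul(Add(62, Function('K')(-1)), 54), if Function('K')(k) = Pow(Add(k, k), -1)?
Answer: 3321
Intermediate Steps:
Function('K')(k) = Mul(Rational(1, 2), Pow(k, -1)) (Function('K')(k) = Pow(Mul(2, k), -1) = Mul(Rational(1, 2), Pow(k, -1)))
Mul(Add(62, Function('K')(-1)), 54) = Mul(Add(62, Mul(Rational(1, 2), Pow(-1, -1))), 54) = Mul(Add(62, Mul(Rational(1, 2), -1)), 54) = Mul(Add(62, Rational(-1, 2)), 54) = Mul(Rational(123, 2), 54) = 3321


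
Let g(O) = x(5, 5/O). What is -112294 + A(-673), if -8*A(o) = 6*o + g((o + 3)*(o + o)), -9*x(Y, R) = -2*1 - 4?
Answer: -335368/3 ≈ -1.1179e+5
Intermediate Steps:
x(Y, R) = ⅔ (x(Y, R) = -(-2*1 - 4)/9 = -(-2 - 4)/9 = -⅑*(-6) = ⅔)
g(O) = ⅔
A(o) = -1/12 - 3*o/4 (A(o) = -(6*o + ⅔)/8 = -(⅔ + 6*o)/8 = -1/12 - 3*o/4)
-112294 + A(-673) = -112294 + (-1/12 - ¾*(-673)) = -112294 + (-1/12 + 2019/4) = -112294 + 1514/3 = -335368/3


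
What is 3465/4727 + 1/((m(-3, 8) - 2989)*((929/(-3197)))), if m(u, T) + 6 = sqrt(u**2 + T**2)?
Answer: 28919402034625/39390494723616 + 3197*sqrt(73)/8333085408 ≈ 0.73418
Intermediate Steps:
m(u, T) = -6 + sqrt(T**2 + u**2) (m(u, T) = -6 + sqrt(u**2 + T**2) = -6 + sqrt(T**2 + u**2))
3465/4727 + 1/((m(-3, 8) - 2989)*((929/(-3197)))) = 3465/4727 + 1/(((-6 + sqrt(8**2 + (-3)**2)) - 2989)*((929/(-3197)))) = 3465*(1/4727) + 1/(((-6 + sqrt(64 + 9)) - 2989)*((929*(-1/3197)))) = 3465/4727 + 1/(((-6 + sqrt(73)) - 2989)*(-929/3197)) = 3465/4727 - 3197/929/(-2995 + sqrt(73)) = 3465/4727 - 3197/(929*(-2995 + sqrt(73)))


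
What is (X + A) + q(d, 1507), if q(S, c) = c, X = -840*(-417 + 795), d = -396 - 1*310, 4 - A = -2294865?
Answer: 1978856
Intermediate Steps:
A = 2294869 (A = 4 - 1*(-2294865) = 4 + 2294865 = 2294869)
d = -706 (d = -396 - 310 = -706)
X = -317520 (X = -840*378 = -317520)
(X + A) + q(d, 1507) = (-317520 + 2294869) + 1507 = 1977349 + 1507 = 1978856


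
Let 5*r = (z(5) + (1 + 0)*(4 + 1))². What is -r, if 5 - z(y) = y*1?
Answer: -5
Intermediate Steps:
z(y) = 5 - y
r = 5 (r = ((5 - 1*5) + (1 + 0)*(4 + 1))²/5 = ((5 - 5) + 1*5)²/5 = (0 + 5)²/5 = (⅕)*5² = (⅕)*25 = 5)
-r = -1*5 = -5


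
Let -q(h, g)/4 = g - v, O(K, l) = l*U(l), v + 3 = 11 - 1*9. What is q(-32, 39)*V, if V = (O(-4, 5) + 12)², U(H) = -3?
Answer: -1440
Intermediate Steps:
v = -1 (v = -3 + (11 - 1*9) = -3 + (11 - 9) = -3 + 2 = -1)
O(K, l) = -3*l (O(K, l) = l*(-3) = -3*l)
q(h, g) = -4 - 4*g (q(h, g) = -4*(g - 1*(-1)) = -4*(g + 1) = -4*(1 + g) = -4 - 4*g)
V = 9 (V = (-3*5 + 12)² = (-15 + 12)² = (-3)² = 9)
q(-32, 39)*V = (-4 - 4*39)*9 = (-4 - 156)*9 = -160*9 = -1440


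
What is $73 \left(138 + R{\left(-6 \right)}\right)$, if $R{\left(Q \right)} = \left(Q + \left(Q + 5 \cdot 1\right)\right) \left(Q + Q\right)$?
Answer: $16206$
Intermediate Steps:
$R{\left(Q \right)} = 2 Q \left(5 + 2 Q\right)$ ($R{\left(Q \right)} = \left(Q + \left(Q + 5\right)\right) 2 Q = \left(Q + \left(5 + Q\right)\right) 2 Q = \left(5 + 2 Q\right) 2 Q = 2 Q \left(5 + 2 Q\right)$)
$73 \left(138 + R{\left(-6 \right)}\right) = 73 \left(138 + 2 \left(-6\right) \left(5 + 2 \left(-6\right)\right)\right) = 73 \left(138 + 2 \left(-6\right) \left(5 - 12\right)\right) = 73 \left(138 + 2 \left(-6\right) \left(-7\right)\right) = 73 \left(138 + 84\right) = 73 \cdot 222 = 16206$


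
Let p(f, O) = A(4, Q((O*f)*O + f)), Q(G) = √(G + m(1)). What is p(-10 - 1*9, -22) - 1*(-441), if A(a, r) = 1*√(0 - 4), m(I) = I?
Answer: 441 + 2*I ≈ 441.0 + 2.0*I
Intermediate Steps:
Q(G) = √(1 + G) (Q(G) = √(G + 1) = √(1 + G))
A(a, r) = 2*I (A(a, r) = 1*√(-4) = 1*(2*I) = 2*I)
p(f, O) = 2*I
p(-10 - 1*9, -22) - 1*(-441) = 2*I - 1*(-441) = 2*I + 441 = 441 + 2*I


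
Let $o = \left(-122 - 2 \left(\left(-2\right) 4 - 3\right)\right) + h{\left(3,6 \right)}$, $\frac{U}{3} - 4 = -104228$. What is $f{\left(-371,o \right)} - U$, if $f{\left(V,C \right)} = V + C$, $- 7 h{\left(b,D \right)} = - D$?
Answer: $\frac{2185413}{7} \approx 3.122 \cdot 10^{5}$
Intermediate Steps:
$U = -312672$ ($U = 12 + 3 \left(-104228\right) = 12 - 312684 = -312672$)
$h{\left(b,D \right)} = \frac{D}{7}$ ($h{\left(b,D \right)} = - \frac{\left(-1\right) D}{7} = \frac{D}{7}$)
$o = - \frac{694}{7}$ ($o = \left(-122 - 2 \left(\left(-2\right) 4 - 3\right)\right) + \frac{1}{7} \cdot 6 = \left(-122 - 2 \left(-8 - 3\right)\right) + \frac{6}{7} = \left(-122 - -22\right) + \frac{6}{7} = \left(-122 + 22\right) + \frac{6}{7} = -100 + \frac{6}{7} = - \frac{694}{7} \approx -99.143$)
$f{\left(V,C \right)} = C + V$
$f{\left(-371,o \right)} - U = \left(- \frac{694}{7} - 371\right) - -312672 = - \frac{3291}{7} + 312672 = \frac{2185413}{7}$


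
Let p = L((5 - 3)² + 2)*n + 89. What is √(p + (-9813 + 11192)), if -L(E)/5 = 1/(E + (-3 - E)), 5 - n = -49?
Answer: √1558 ≈ 39.471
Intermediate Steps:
n = 54 (n = 5 - 1*(-49) = 5 + 49 = 54)
L(E) = 5/3 (L(E) = -5/(E + (-3 - E)) = -5/(-3) = -5*(-⅓) = 5/3)
p = 179 (p = (5/3)*54 + 89 = 90 + 89 = 179)
√(p + (-9813 + 11192)) = √(179 + (-9813 + 11192)) = √(179 + 1379) = √1558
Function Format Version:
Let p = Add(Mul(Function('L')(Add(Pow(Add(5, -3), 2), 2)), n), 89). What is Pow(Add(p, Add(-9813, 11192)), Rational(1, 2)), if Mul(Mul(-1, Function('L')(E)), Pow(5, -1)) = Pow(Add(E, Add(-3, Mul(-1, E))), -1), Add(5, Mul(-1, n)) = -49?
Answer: Pow(1558, Rational(1, 2)) ≈ 39.471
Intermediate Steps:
n = 54 (n = Add(5, Mul(-1, -49)) = Add(5, 49) = 54)
Function('L')(E) = Rational(5, 3) (Function('L')(E) = Mul(-5, Pow(Add(E, Add(-3, Mul(-1, E))), -1)) = Mul(-5, Pow(-3, -1)) = Mul(-5, Rational(-1, 3)) = Rational(5, 3))
p = 179 (p = Add(Mul(Rational(5, 3), 54), 89) = Add(90, 89) = 179)
Pow(Add(p, Add(-9813, 11192)), Rational(1, 2)) = Pow(Add(179, Add(-9813, 11192)), Rational(1, 2)) = Pow(Add(179, 1379), Rational(1, 2)) = Pow(1558, Rational(1, 2))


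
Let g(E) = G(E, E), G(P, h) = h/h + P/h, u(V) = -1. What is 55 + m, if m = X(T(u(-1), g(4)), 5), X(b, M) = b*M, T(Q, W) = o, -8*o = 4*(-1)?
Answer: 115/2 ≈ 57.500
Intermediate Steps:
G(P, h) = 1 + P/h
g(E) = 2 (g(E) = (E + E)/E = (2*E)/E = 2)
o = 1/2 (o = -(-1)/2 = -1/8*(-4) = 1/2 ≈ 0.50000)
T(Q, W) = 1/2
X(b, M) = M*b
m = 5/2 (m = 5*(1/2) = 5/2 ≈ 2.5000)
55 + m = 55 + 5/2 = 115/2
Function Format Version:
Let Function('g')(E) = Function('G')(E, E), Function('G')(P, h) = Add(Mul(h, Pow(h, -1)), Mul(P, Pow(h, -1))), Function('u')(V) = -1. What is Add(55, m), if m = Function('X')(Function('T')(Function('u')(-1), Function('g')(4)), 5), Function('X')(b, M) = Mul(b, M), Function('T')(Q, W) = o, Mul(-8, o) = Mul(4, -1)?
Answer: Rational(115, 2) ≈ 57.500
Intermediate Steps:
Function('G')(P, h) = Add(1, Mul(P, Pow(h, -1)))
Function('g')(E) = 2 (Function('g')(E) = Mul(Pow(E, -1), Add(E, E)) = Mul(Pow(E, -1), Mul(2, E)) = 2)
o = Rational(1, 2) (o = Mul(Rational(-1, 8), Mul(4, -1)) = Mul(Rational(-1, 8), -4) = Rational(1, 2) ≈ 0.50000)
Function('T')(Q, W) = Rational(1, 2)
Function('X')(b, M) = Mul(M, b)
m = Rational(5, 2) (m = Mul(5, Rational(1, 2)) = Rational(5, 2) ≈ 2.5000)
Add(55, m) = Add(55, Rational(5, 2)) = Rational(115, 2)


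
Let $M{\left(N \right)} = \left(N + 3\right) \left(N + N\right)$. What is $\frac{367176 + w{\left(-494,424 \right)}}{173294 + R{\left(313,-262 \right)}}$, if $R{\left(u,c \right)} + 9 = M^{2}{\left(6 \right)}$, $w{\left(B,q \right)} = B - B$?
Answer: $\frac{367176}{184949} \approx 1.9853$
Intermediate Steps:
$M{\left(N \right)} = 2 N \left(3 + N\right)$ ($M{\left(N \right)} = \left(3 + N\right) 2 N = 2 N \left(3 + N\right)$)
$w{\left(B,q \right)} = 0$
$R{\left(u,c \right)} = 11655$ ($R{\left(u,c \right)} = -9 + \left(2 \cdot 6 \left(3 + 6\right)\right)^{2} = -9 + \left(2 \cdot 6 \cdot 9\right)^{2} = -9 + 108^{2} = -9 + 11664 = 11655$)
$\frac{367176 + w{\left(-494,424 \right)}}{173294 + R{\left(313,-262 \right)}} = \frac{367176 + 0}{173294 + 11655} = \frac{367176}{184949}$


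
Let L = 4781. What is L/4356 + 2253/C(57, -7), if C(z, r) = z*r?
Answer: -2635483/579348 ≈ -4.5490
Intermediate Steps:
C(z, r) = r*z
L/4356 + 2253/C(57, -7) = 4781/4356 + 2253/((-7*57)) = 4781*(1/4356) + 2253/(-399) = 4781/4356 + 2253*(-1/399) = 4781/4356 - 751/133 = -2635483/579348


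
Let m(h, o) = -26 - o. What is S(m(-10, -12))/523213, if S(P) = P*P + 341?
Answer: 537/523213 ≈ 0.0010264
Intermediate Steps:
S(P) = 341 + P**2 (S(P) = P**2 + 341 = 341 + P**2)
S(m(-10, -12))/523213 = (341 + (-26 - 1*(-12))**2)/523213 = (341 + (-26 + 12)**2)*(1/523213) = (341 + (-14)**2)*(1/523213) = (341 + 196)*(1/523213) = 537*(1/523213) = 537/523213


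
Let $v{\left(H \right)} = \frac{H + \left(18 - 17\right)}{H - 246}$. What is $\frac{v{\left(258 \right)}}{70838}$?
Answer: $\frac{259}{850056} \approx 0.00030469$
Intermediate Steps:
$v{\left(H \right)} = \frac{1 + H}{-246 + H}$ ($v{\left(H \right)} = \frac{H + 1}{-246 + H} = \frac{1 + H}{-246 + H}$)
$\frac{v{\left(258 \right)}}{70838} = \frac{\frac{1}{-246 + 258} \left(1 + 258\right)}{70838} = \frac{1}{12} \cdot 259 \cdot \frac{1}{70838} = \frac{259}{12} \cdot \frac{1}{70838} = \frac{259}{850056}$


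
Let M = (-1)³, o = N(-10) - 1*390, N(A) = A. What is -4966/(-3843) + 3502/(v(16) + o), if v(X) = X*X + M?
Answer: -12738116/557235 ≈ -22.859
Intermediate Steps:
o = -400 (o = -10 - 1*390 = -10 - 390 = -400)
M = -1
v(X) = -1 + X² (v(X) = X*X - 1 = X² - 1 = -1 + X²)
-4966/(-3843) + 3502/(v(16) + o) = -4966/(-3843) + 3502/((-1 + 16²) - 400) = -4966*(-1/3843) + 3502/((-1 + 256) - 400) = 4966/3843 + 3502/(255 - 400) = 4966/3843 + 3502/(-145) = 4966/3843 + 3502*(-1/145) = 4966/3843 - 3502/145 = -12738116/557235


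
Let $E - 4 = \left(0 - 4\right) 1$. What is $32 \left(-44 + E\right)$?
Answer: $-1408$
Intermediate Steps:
$E = 0$ ($E = 4 + \left(0 - 4\right) 1 = 4 - 4 = 0$)
$32 \left(-44 + E\right) = 32 \left(-44 + 0\right) = 32 \left(-44\right) = -1408$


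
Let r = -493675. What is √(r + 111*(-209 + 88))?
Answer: I*√507106 ≈ 712.11*I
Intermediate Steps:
√(r + 111*(-209 + 88)) = √(-493675 + 111*(-209 + 88)) = √(-493675 + 111*(-121)) = √(-493675 - 13431) = √(-507106) = I*√507106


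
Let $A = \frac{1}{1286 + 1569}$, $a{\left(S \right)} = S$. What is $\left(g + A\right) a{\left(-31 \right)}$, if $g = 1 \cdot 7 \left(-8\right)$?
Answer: $\frac{4956249}{2855} \approx 1736.0$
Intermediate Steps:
$A = \frac{1}{2855} \approx 0.00035026$
$g = -56$ ($g = 7 \left(-8\right) = -56$)
$\left(g + A\right) a{\left(-31 \right)} = \left(-56 + \frac{1}{2855}\right) \left(-31\right) = \left(- \frac{159879}{2855}\right) \left(-31\right) = \frac{4956249}{2855}$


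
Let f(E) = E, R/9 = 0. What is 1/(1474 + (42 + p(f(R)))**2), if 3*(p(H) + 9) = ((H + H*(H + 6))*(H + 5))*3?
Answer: 1/2563 ≈ 0.00039017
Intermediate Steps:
R = 0 (R = 9*0 = 0)
p(H) = -9 + (5 + H)*(H + H*(6 + H)) (p(H) = -9 + (((H + H*(H + 6))*(H + 5))*3)/3 = -9 + (((H + H*(6 + H))*(5 + H))*3)/3 = -9 + (((5 + H)*(H + H*(6 + H)))*3)/3 = -9 + (3*(5 + H)*(H + H*(6 + H)))/3 = -9 + (5 + H)*(H + H*(6 + H)))
1/(1474 + (42 + p(f(R)))**2) = 1/(1474 + (42 + (-9 + 0**3 + 12*0**2 + 35*0))**2) = 1/(1474 + (42 + (-9 + 0 + 12*0 + 0))**2) = 1/(1474 + (42 + (-9 + 0 + 0 + 0))**2) = 1/(1474 + (42 - 9)**2) = 1/(1474 + 33**2) = 1/(1474 + 1089) = 1/2563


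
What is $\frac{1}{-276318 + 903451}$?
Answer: $\frac{1}{627133} \approx 1.5946 \cdot 10^{-6}$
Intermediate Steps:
$\frac{1}{-276318 + 903451} = \frac{1}{627133}$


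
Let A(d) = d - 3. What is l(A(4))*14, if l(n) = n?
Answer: 14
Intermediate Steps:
A(d) = -3 + d
l(A(4))*14 = (-3 + 4)*14 = 1*14 = 14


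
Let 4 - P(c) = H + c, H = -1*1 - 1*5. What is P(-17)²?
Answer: 729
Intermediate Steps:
H = -6 (H = -1 - 5 = -6)
P(c) = 10 - c (P(c) = 4 - (-6 + c) = 4 + (6 - c) = 10 - c)
P(-17)² = (10 - 1*(-17))² = (10 + 17)² = 27² = 729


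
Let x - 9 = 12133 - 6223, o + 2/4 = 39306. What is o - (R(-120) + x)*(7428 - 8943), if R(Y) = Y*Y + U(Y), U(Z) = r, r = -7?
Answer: 61623971/2 ≈ 3.0812e+7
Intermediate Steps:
U(Z) = -7
o = 78611/2 (o = -½ + 39306 = 78611/2 ≈ 39306.)
R(Y) = -7 + Y² (R(Y) = Y*Y - 7 = Y² - 7 = -7 + Y²)
x = 5919 (x = 9 + (12133 - 6223) = 9 + 5910 = 5919)
o - (R(-120) + x)*(7428 - 8943) = 78611/2 - ((-7 + (-120)²) + 5919)*(7428 - 8943) = 78611/2 - ((-7 + 14400) + 5919)*(-1515) = 78611/2 - (14393 + 5919)*(-1515) = 78611/2 - 20312*(-1515) = 78611/2 - 1*(-30772680) = 78611/2 + 30772680 = 61623971/2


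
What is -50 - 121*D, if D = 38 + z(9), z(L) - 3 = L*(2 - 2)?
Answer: -5011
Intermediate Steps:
z(L) = 3 (z(L) = 3 + L*(2 - 2) = 3 + L*0 = 3 + 0 = 3)
D = 41 (D = 38 + 3 = 41)
-50 - 121*D = -50 - 121*41 = -50 - 4961 = -5011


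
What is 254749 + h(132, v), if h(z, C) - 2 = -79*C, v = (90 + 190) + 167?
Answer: 219438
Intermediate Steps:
v = 447 (v = 280 + 167 = 447)
h(z, C) = 2 - 79*C
254749 + h(132, v) = 254749 + (2 - 79*447) = 254749 + (2 - 35313) = 254749 - 35311 = 219438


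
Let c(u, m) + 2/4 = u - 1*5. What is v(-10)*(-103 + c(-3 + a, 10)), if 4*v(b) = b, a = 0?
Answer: 1115/4 ≈ 278.75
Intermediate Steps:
v(b) = b/4
c(u, m) = -11/2 + u (c(u, m) = -1/2 + (u - 1*5) = -1/2 + (u - 5) = -1/2 + (-5 + u) = -11/2 + u)
v(-10)*(-103 + c(-3 + a, 10)) = ((1/4)*(-10))*(-103 + (-11/2 + (-3 + 0))) = -5*(-103 + (-11/2 - 3))/2 = -5*(-103 - 17/2)/2 = -5/2*(-223/2) = 1115/4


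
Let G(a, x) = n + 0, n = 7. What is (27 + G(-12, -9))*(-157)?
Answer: -5338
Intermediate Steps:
G(a, x) = 7 (G(a, x) = 7 + 0 = 7)
(27 + G(-12, -9))*(-157) = (27 + 7)*(-157) = 34*(-157) = -5338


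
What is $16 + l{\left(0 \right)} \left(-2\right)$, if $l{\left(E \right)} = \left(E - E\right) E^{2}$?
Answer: $16$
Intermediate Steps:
$l{\left(E \right)} = 0$ ($l{\left(E \right)} = 0 E^{2} = 0$)
$16 + l{\left(0 \right)} \left(-2\right) = 16 + 0 \left(-2\right) = 16 + 0 = 16$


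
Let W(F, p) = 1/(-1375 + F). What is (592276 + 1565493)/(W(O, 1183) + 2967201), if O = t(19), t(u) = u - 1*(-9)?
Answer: 2906514843/3996819746 ≈ 0.72721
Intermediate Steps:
t(u) = 9 + u (t(u) = u + 9 = 9 + u)
O = 28 (O = 9 + 19 = 28)
(592276 + 1565493)/(W(O, 1183) + 2967201) = (592276 + 1565493)/(1/(-1375 + 28) + 2967201) = 2157769/(1/(-1347) + 2967201) = 2157769/(-1/1347 + 2967201) = 2157769/(3996819746/1347) = 2157769*(1347/3996819746) = 2906514843/3996819746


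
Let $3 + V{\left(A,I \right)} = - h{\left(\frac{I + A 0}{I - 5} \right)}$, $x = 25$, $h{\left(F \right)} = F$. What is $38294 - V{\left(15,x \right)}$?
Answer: $\frac{153193}{4} \approx 38298.0$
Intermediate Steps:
$V{\left(A,I \right)} = -3 - \frac{I}{-5 + I}$ ($V{\left(A,I \right)} = -3 - \frac{I + A 0}{I - 5} = -3 - \frac{I + 0}{-5 + I} = -3 - \frac{I}{-5 + I}$)
$38294 - V{\left(15,x \right)} = 38294 - \frac{15 - 100}{-5 + 25} = 38294 - \frac{15 - 100}{20} = 38294 - \frac{1}{20} \left(-85\right) = 38294 - - \frac{17}{4} = 38294 + \frac{17}{4} = \frac{153193}{4}$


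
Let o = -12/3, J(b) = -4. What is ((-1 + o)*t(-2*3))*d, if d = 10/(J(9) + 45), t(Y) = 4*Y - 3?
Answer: 1350/41 ≈ 32.927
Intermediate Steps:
t(Y) = -3 + 4*Y
o = -4 (o = -12*⅓ = -4)
d = 10/41 (d = 10/(-4 + 45) = 10/41 ≈ 0.24390)
((-1 + o)*t(-2*3))*d = ((-1 - 4)*(-3 + 4*(-2*3)))*(10/41) = -5*(-3 + 4*(-6))*(10/41) = -5*(-3 - 24)*(10/41) = -5*(-27)*(10/41) = 135*(10/41) = 1350/41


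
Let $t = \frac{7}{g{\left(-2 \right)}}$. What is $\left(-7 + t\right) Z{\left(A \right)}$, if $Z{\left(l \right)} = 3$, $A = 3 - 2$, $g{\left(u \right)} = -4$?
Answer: $- \frac{105}{4} \approx -26.25$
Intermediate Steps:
$A = 1$
$t = - \frac{7}{4}$ ($t = \frac{7}{-4} = 7 \left(- \frac{1}{4}\right) = - \frac{7}{4} \approx -1.75$)
$\left(-7 + t\right) Z{\left(A \right)} = \left(-7 - \frac{7}{4}\right) 3 = \left(- \frac{35}{4}\right) 3 = - \frac{105}{4}$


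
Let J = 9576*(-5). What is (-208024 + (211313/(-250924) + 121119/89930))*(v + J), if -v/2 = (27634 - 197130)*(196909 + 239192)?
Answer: -86745227218475290148589246/2820699415 ≈ -3.0753e+16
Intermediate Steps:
J = -47880
v = 147834750192 (v = -2*(27634 - 197130)*(196909 + 239192) = -(-338992)*436101 = -2*(-73917375096) = 147834750192)
(-208024 + (211313/(-250924) + 121119/89930))*(v + J) = (-208024 + (211313/(-250924) + 121119/89930))*(147834750192 - 47880) = (-208024 + (211313*(-1/250924) + 121119*(1/89930)))*147834702312 = (-208024 + (-211313/250924 + 121119/89930))*147834702312 = (-208024 + 5694142933/11282797660)*147834702312 = -2347087006280907/11282797660*147834702312 = -86745227218475290148589246/2820699415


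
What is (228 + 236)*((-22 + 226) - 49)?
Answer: 71920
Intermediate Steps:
(228 + 236)*((-22 + 226) - 49) = 464*(204 - 49) = 464*155 = 71920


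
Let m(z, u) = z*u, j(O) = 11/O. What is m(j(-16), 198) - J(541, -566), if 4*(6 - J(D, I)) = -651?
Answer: -2439/8 ≈ -304.88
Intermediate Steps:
J(D, I) = 675/4 (J(D, I) = 6 - ¼*(-651) = 6 + 651/4 = 675/4)
m(z, u) = u*z
m(j(-16), 198) - J(541, -566) = 198*(11/(-16)) - 1*675/4 = 198*(11*(-1/16)) - 675/4 = 198*(-11/16) - 675/4 = -1089/8 - 675/4 = -2439/8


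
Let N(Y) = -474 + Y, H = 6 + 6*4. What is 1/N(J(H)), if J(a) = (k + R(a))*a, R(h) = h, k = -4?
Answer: 1/306 ≈ 0.0032680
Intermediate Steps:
H = 30 (H = 6 + 24 = 30)
J(a) = a*(-4 + a) (J(a) = (-4 + a)*a = a*(-4 + a))
1/N(J(H)) = 1/(-474 + 30*(-4 + 30)) = 1/(-474 + 30*26) = 1/(-474 + 780) = 1/306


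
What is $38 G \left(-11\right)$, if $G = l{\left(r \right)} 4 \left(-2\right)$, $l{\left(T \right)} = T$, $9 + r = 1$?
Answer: $-26752$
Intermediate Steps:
$r = -8$ ($r = -9 + 1 = -8$)
$G = 64$ ($G = \left(-8\right) 4 \left(-2\right) = \left(-32\right) \left(-2\right) = 64$)
$38 G \left(-11\right) = 38 \cdot 64 \left(-11\right) = 2432 \left(-11\right) = -26752$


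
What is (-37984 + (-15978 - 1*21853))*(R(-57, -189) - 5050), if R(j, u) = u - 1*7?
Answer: 397725490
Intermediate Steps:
R(j, u) = -7 + u (R(j, u) = u - 7 = -7 + u)
(-37984 + (-15978 - 1*21853))*(R(-57, -189) - 5050) = (-37984 + (-15978 - 1*21853))*((-7 - 189) - 5050) = (-37984 + (-15978 - 21853))*(-196 - 5050) = (-37984 - 37831)*(-5246) = -75815*(-5246) = 397725490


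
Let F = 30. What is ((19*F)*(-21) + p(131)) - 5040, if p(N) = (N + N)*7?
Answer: -15176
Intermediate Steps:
p(N) = 14*N (p(N) = (2*N)*7 = 14*N)
((19*F)*(-21) + p(131)) - 5040 = ((19*30)*(-21) + 14*131) - 5040 = (570*(-21) + 1834) - 5040 = (-11970 + 1834) - 5040 = -10136 - 5040 = -15176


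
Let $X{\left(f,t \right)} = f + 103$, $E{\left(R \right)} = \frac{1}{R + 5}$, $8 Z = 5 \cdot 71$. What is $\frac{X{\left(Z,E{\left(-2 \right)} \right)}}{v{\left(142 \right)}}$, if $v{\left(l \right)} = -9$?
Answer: $- \frac{131}{8} \approx -16.375$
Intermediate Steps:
$Z = \frac{355}{8}$ ($Z = \frac{5 \cdot 71}{8} = \frac{1}{8} \cdot 355 = \frac{355}{8} \approx 44.375$)
$E{\left(R \right)} = \frac{1}{5 + R}$
$X{\left(f,t \right)} = 103 + f$
$\frac{X{\left(Z,E{\left(-2 \right)} \right)}}{v{\left(142 \right)}} = \frac{103 + \frac{355}{8}}{-9} = \frac{1179}{8} \left(- \frac{1}{9}\right) = - \frac{131}{8}$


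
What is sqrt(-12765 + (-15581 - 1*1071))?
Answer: I*sqrt(29417) ≈ 171.51*I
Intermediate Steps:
sqrt(-12765 + (-15581 - 1*1071)) = sqrt(-12765 + (-15581 - 1071)) = sqrt(-12765 - 16652) = sqrt(-29417) = I*sqrt(29417)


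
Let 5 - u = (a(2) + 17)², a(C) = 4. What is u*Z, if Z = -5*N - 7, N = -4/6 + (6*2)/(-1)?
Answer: -73684/3 ≈ -24561.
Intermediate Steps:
u = -436 (u = 5 - (4 + 17)² = 5 - 1*21² = 5 - 1*441 = 5 - 441 = -436)
N = -38/3 (N = -4*⅙ + 12*(-1) = -⅔ - 12 = -38/3 ≈ -12.667)
Z = 169/3 (Z = -5*(-38/3) - 7 = 190/3 - 7 = 169/3 ≈ 56.333)
u*Z = -436*169/3 = -73684/3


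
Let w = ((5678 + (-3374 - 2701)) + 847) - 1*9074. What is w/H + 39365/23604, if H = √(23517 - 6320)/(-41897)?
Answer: 39365/23604 + 361319728*√17197/17197 ≈ 2.7553e+6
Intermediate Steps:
w = -8624 (w = ((5678 - 6075) + 847) - 9074 = (-397 + 847) - 9074 = 450 - 9074 = -8624)
H = -√17197/41897 (H = √17197*(-1/41897) = -√17197/41897 ≈ -0.0031300)
w/H + 39365/23604 = -8624*(-41897*√17197/17197) + 39365/23604 = -(-361319728)*√17197/17197 + 39365*(1/23604) = 361319728*√17197/17197 + 39365/23604 = 39365/23604 + 361319728*√17197/17197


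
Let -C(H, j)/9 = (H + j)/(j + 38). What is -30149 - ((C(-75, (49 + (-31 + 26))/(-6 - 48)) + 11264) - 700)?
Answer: -40894275/1004 ≈ -40731.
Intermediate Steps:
C(H, j) = -9*(H + j)/(38 + j) (C(H, j) = -9*(H + j)/(j + 38) = -9*(H + j)/(38 + j))
-30149 - ((C(-75, (49 + (-31 + 26))/(-6 - 48)) + 11264) - 700) = -30149 - ((9*(-1*(-75) - (49 + (-31 + 26))/(-6 - 48))/(38 + (49 + (-31 + 26))/(-6 - 48)) + 11264) - 700) = -30149 - ((9*(75 - (49 - 5)/(-54))/(38 + (49 - 5)/(-54)) + 11264) - 700) = -30149 - ((9*(75 - 44*(-1)/54)/(38 + 44*(-1/54)) + 11264) - 700) = -30149 - ((9*(75 - 1*(-22/27))/(38 - 22/27) + 11264) - 700) = -30149 - ((9*(75 + 22/27)/(1004/27) + 11264) - 700) = -30149 - ((9*(27/1004)*(2047/27) + 11264) - 700) = -30149 - ((18423/1004 + 11264) - 700) = -30149 - (11327479/1004 - 700) = -30149 - 1*10624679/1004 = -30149 - 10624679/1004 = -40894275/1004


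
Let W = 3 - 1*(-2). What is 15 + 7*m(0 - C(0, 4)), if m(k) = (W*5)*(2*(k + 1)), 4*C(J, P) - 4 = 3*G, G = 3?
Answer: -1545/2 ≈ -772.50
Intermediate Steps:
W = 5 (W = 3 + 2 = 5)
C(J, P) = 13/4 (C(J, P) = 1 + (3*3)/4 = 1 + (¼)*9 = 1 + 9/4 = 13/4)
m(k) = 50 + 50*k (m(k) = (5*5)*(2*(k + 1)) = 25*(2*(1 + k)) = 25*(2 + 2*k) = 50 + 50*k)
15 + 7*m(0 - C(0, 4)) = 15 + 7*(50 + 50*(0 - 1*13/4)) = 15 + 7*(50 + 50*(0 - 13/4)) = 15 + 7*(50 + 50*(-13/4)) = 15 + 7*(50 - 325/2) = 15 + 7*(-225/2) = 15 - 1575/2 = -1545/2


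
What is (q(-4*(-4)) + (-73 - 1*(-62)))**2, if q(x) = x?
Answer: 25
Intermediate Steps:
(q(-4*(-4)) + (-73 - 1*(-62)))**2 = (-4*(-4) + (-73 - 1*(-62)))**2 = (16 + (-73 + 62))**2 = (16 - 11)**2 = 5**2 = 25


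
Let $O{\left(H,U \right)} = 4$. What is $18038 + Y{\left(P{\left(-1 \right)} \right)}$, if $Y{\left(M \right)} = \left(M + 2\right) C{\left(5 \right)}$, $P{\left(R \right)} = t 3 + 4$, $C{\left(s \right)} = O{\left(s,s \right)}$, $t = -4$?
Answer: $18014$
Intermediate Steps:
$C{\left(s \right)} = 4$
$P{\left(R \right)} = -8$ ($P{\left(R \right)} = \left(-4\right) 3 + 4 = -12 + 4 = -8$)
$Y{\left(M \right)} = 8 + 4 M$ ($Y{\left(M \right)} = \left(M + 2\right) 4 = \left(2 + M\right) 4 = 8 + 4 M$)
$18038 + Y{\left(P{\left(-1 \right)} \right)} = 18038 + \left(8 + 4 \left(-8\right)\right) = 18038 + \left(8 - 32\right) = 18038 - 24 = 18014$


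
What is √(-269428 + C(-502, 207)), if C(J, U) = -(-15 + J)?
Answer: 3*I*√29879 ≈ 518.57*I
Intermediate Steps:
C(J, U) = 15 - J
√(-269428 + C(-502, 207)) = √(-269428 + (15 - 1*(-502))) = √(-269428 + (15 + 502)) = √(-269428 + 517) = √(-268911) = 3*I*√29879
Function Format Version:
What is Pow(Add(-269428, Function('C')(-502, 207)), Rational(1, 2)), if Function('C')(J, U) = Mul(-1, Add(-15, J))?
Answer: Mul(3, I, Pow(29879, Rational(1, 2))) ≈ Mul(518.57, I)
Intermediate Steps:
Function('C')(J, U) = Add(15, Mul(-1, J))
Pow(Add(-269428, Function('C')(-502, 207)), Rational(1, 2)) = Pow(Add(-269428, Add(15, Mul(-1, -502))), Rational(1, 2)) = Pow(Add(-269428, Add(15, 502)), Rational(1, 2)) = Pow(Add(-269428, 517), Rational(1, 2)) = Pow(-268911, Rational(1, 2)) = Mul(3, I, Pow(29879, Rational(1, 2)))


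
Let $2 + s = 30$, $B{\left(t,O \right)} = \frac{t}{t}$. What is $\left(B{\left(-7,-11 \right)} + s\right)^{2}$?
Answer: $841$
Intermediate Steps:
$B{\left(t,O \right)} = 1$
$s = 28$ ($s = -2 + 30 = 28$)
$\left(B{\left(-7,-11 \right)} + s\right)^{2} = \left(1 + 28\right)^{2} = 29^{2} = 841$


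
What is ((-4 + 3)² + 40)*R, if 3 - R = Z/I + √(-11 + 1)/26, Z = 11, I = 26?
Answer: 2747/26 - 41*I*√10/26 ≈ 105.65 - 4.9867*I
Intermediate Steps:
R = 67/26 - I*√10/26 (R = 3 - (11/26 + √(-11 + 1)/26) = 3 - (11*(1/26) + √(-10)*(1/26)) = 3 - (11/26 + (I*√10)*(1/26)) = 3 - (11/26 + I*√10/26) = 3 + (-11/26 - I*√10/26) = 67/26 - I*√10/26 ≈ 2.5769 - 0.12163*I)
((-4 + 3)² + 40)*R = ((-4 + 3)² + 40)*(67/26 - I*√10/26) = ((-1)² + 40)*(67/26 - I*√10/26) = (1 + 40)*(67/26 - I*√10/26) = 41*(67/26 - I*√10/26) = 2747/26 - 41*I*√10/26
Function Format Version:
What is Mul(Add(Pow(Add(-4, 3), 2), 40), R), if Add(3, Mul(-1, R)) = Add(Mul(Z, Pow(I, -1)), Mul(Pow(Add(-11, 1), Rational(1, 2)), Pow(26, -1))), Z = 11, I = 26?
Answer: Add(Rational(2747, 26), Mul(Rational(-41, 26), I, Pow(10, Rational(1, 2)))) ≈ Add(105.65, Mul(-4.9867, I))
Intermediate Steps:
R = Add(Rational(67, 26), Mul(Rational(-1, 26), I, Pow(10, Rational(1, 2)))) (R = Add(3, Mul(-1, Add(Mul(11, Pow(26, -1)), Mul(Pow(Add(-11, 1), Rational(1, 2)), Pow(26, -1))))) = Add(3, Mul(-1, Add(Mul(11, Rational(1, 26)), Mul(Pow(-10, Rational(1, 2)), Rational(1, 26))))) = Add(3, Mul(-1, Add(Rational(11, 26), Mul(Mul(I, Pow(10, Rational(1, 2))), Rational(1, 26))))) = Add(3, Mul(-1, Add(Rational(11, 26), Mul(Rational(1, 26), I, Pow(10, Rational(1, 2)))))) = Add(3, Add(Rational(-11, 26), Mul(Rational(-1, 26), I, Pow(10, Rational(1, 2))))) = Add(Rational(67, 26), Mul(Rational(-1, 26), I, Pow(10, Rational(1, 2)))) ≈ Add(2.5769, Mul(-0.12163, I)))
Mul(Add(Pow(Add(-4, 3), 2), 40), R) = Mul(Add(Pow(Add(-4, 3), 2), 40), Add(Rational(67, 26), Mul(Rational(-1, 26), I, Pow(10, Rational(1, 2))))) = Mul(Add(Pow(-1, 2), 40), Add(Rational(67, 26), Mul(Rational(-1, 26), I, Pow(10, Rational(1, 2))))) = Mul(Add(1, 40), Add(Rational(67, 26), Mul(Rational(-1, 26), I, Pow(10, Rational(1, 2))))) = Mul(41, Add(Rational(67, 26), Mul(Rational(-1, 26), I, Pow(10, Rational(1, 2))))) = Add(Rational(2747, 26), Mul(Rational(-41, 26), I, Pow(10, Rational(1, 2))))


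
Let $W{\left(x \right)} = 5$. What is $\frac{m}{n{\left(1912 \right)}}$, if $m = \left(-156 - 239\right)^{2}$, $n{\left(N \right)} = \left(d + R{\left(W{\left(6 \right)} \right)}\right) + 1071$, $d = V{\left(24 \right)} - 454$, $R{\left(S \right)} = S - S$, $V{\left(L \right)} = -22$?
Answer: $\frac{31205}{119} \approx 262.23$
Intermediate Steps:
$R{\left(S \right)} = 0$
$d = -476$ ($d = -22 - 454 = -476$)
$n{\left(N \right)} = 595$ ($n{\left(N \right)} = \left(-476 + 0\right) + 1071 = -476 + 1071 = 595$)
$m = 156025$ ($m = \left(-395\right)^{2} = 156025$)
$\frac{m}{n{\left(1912 \right)}} = \frac{156025}{595} = 156025 \cdot \frac{1}{595} = \frac{31205}{119}$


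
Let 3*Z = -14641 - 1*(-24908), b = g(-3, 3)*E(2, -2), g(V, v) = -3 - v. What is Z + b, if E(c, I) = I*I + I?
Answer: 10231/3 ≈ 3410.3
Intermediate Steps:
E(c, I) = I + I² (E(c, I) = I² + I = I + I²)
b = -12 (b = (-3 - 1*3)*(-2*(1 - 2)) = (-3 - 3)*(-2*(-1)) = -6*2 = -12)
Z = 10267/3 (Z = (-14641 - 1*(-24908))/3 = (-14641 + 24908)/3 = (⅓)*10267 = 10267/3 ≈ 3422.3)
Z + b = 10267/3 - 12 = 10231/3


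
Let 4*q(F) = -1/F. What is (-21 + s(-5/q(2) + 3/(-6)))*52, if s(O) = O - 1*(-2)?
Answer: 1066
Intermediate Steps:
q(F) = -1/(4*F) (q(F) = (-1/F)/4 = -1/(4*F))
s(O) = 2 + O (s(O) = O + 2 = 2 + O)
(-21 + s(-5/q(2) + 3/(-6)))*52 = (-21 + (2 + (-5/((-¼/2)) + 3/(-6))))*52 = (-21 + (2 + (-5/((-¼*½)) + 3*(-⅙))))*52 = (-21 + (2 + (-5/(-⅛) - ½)))*52 = (-21 + (2 + (-5*(-8) - ½)))*52 = (-21 + (2 + (40 - ½)))*52 = (-21 + (2 + 79/2))*52 = (-21 + 83/2)*52 = (41/2)*52 = 1066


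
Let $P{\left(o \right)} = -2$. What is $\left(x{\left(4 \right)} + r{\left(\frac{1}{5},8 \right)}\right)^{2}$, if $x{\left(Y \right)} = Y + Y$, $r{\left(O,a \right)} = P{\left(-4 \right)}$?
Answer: $36$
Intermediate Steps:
$r{\left(O,a \right)} = -2$
$x{\left(Y \right)} = 2 Y$
$\left(x{\left(4 \right)} + r{\left(\frac{1}{5},8 \right)}\right)^{2} = \left(2 \cdot 4 - 2\right)^{2} = \left(8 - 2\right)^{2} = 6^{2} = 36$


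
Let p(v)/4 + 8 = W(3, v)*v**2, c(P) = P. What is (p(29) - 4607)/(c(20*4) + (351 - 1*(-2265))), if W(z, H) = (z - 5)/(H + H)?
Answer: -4755/2696 ≈ -1.7637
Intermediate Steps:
W(z, H) = (-5 + z)/(2*H) (W(z, H) = (-5 + z)/((2*H)) = (-5 + z)*(1/(2*H)) = (-5 + z)/(2*H))
p(v) = -32 - 4*v (p(v) = -32 + 4*(((-5 + 3)/(2*v))*v**2) = -32 + 4*(((1/2)*(-2)/v)*v**2) = -32 + 4*((-1/v)*v**2) = -32 + 4*(-v) = -32 - 4*v)
(p(29) - 4607)/(c(20*4) + (351 - 1*(-2265))) = ((-32 - 4*29) - 4607)/(20*4 + (351 - 1*(-2265))) = ((-32 - 116) - 4607)/(80 + (351 + 2265)) = (-148 - 4607)/(80 + 2616) = -4755/2696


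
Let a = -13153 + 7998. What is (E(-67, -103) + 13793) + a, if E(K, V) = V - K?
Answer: 8602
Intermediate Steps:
a = -5155
(E(-67, -103) + 13793) + a = ((-103 - 1*(-67)) + 13793) - 5155 = ((-103 + 67) + 13793) - 5155 = (-36 + 13793) - 5155 = 13757 - 5155 = 8602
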